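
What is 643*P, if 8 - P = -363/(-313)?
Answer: 1376663/313 ≈ 4398.3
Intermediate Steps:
P = 2141/313 (P = 8 - (-363)/(-313) = 8 - (-363)*(-1)/313 = 8 - 1*363/313 = 8 - 363/313 = 2141/313 ≈ 6.8403)
643*P = 643*(2141/313) = 1376663/313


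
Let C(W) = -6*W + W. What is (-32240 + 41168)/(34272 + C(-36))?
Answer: 248/957 ≈ 0.25914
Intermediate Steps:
C(W) = -5*W
(-32240 + 41168)/(34272 + C(-36)) = (-32240 + 41168)/(34272 - 5*(-36)) = 8928/(34272 + 180) = 8928/34452 = 8928*(1/34452) = 248/957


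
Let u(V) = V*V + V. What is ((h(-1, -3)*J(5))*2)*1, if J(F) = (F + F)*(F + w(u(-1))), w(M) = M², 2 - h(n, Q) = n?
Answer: 300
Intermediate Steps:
h(n, Q) = 2 - n
u(V) = V + V² (u(V) = V² + V = V + V²)
J(F) = 2*F² (J(F) = (F + F)*(F + (-(1 - 1))²) = (2*F)*(F + (-1*0)²) = (2*F)*(F + 0²) = (2*F)*(F + 0) = (2*F)*F = 2*F²)
((h(-1, -3)*J(5))*2)*1 = (((2 - 1*(-1))*(2*5²))*2)*1 = (((2 + 1)*(2*25))*2)*1 = ((3*50)*2)*1 = (150*2)*1 = 300*1 = 300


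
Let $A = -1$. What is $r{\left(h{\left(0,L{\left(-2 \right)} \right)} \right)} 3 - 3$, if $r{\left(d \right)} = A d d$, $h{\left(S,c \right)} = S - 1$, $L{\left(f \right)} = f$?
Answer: $-6$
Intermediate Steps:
$h{\left(S,c \right)} = -1 + S$
$r{\left(d \right)} = - d^{2}$ ($r{\left(d \right)} = - d d = - d^{2}$)
$r{\left(h{\left(0,L{\left(-2 \right)} \right)} \right)} 3 - 3 = - \left(-1 + 0\right)^{2} \cdot 3 - 3 = - \left(-1\right)^{2} \cdot 3 - 3 = \left(-1\right) 1 \cdot 3 - 3 = \left(-1\right) 3 - 3 = -3 - 3 = -6$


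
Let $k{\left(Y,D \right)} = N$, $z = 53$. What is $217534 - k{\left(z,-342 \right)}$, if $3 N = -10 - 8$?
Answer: $217540$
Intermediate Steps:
$N = -6$ ($N = \frac{-10 - 8}{3} = \frac{1}{3} \left(-18\right) = -6$)
$k{\left(Y,D \right)} = -6$
$217534 - k{\left(z,-342 \right)} = 217534 - -6 = 217534 + 6 = 217540$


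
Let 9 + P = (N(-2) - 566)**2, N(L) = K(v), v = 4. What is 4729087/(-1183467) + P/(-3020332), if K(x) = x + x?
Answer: -14651891164669/3574463251044 ≈ -4.0990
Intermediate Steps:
K(x) = 2*x
N(L) = 8 (N(L) = 2*4 = 8)
P = 311355 (P = -9 + (8 - 566)**2 = -9 + (-558)**2 = -9 + 311364 = 311355)
4729087/(-1183467) + P/(-3020332) = 4729087/(-1183467) + 311355/(-3020332) = 4729087*(-1/1183467) + 311355*(-1/3020332) = -4729087/1183467 - 311355/3020332 = -14651891164669/3574463251044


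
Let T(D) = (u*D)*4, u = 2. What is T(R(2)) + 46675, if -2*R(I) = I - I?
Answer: 46675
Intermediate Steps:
R(I) = 0 (R(I) = -(I - I)/2 = -½*0 = 0)
T(D) = 8*D (T(D) = (2*D)*4 = 8*D)
T(R(2)) + 46675 = 8*0 + 46675 = 0 + 46675 = 46675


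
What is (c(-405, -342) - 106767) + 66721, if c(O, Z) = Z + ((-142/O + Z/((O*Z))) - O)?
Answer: -5397658/135 ≈ -39983.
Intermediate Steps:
c(O, Z) = Z - O - 141/O (c(O, Z) = Z + ((-142/O + Z*(1/(O*Z))) - O) = Z + ((-142/O + 1/O) - O) = Z + (-141/O - O) = Z + (-O - 141/O) = Z - O - 141/O)
(c(-405, -342) - 106767) + 66721 = ((-342 - 1*(-405) - 141/(-405)) - 106767) + 66721 = ((-342 + 405 - 141*(-1/405)) - 106767) + 66721 = ((-342 + 405 + 47/135) - 106767) + 66721 = (8552/135 - 106767) + 66721 = -14404993/135 + 66721 = -5397658/135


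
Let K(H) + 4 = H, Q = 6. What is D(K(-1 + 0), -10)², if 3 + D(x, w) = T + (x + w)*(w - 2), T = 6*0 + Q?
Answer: 33489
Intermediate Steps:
K(H) = -4 + H
T = 6 (T = 6*0 + 6 = 0 + 6 = 6)
D(x, w) = 3 + (-2 + w)*(w + x) (D(x, w) = -3 + (6 + (x + w)*(w - 2)) = -3 + (6 + (w + x)*(-2 + w)) = -3 + (6 + (-2 + w)*(w + x)) = 3 + (-2 + w)*(w + x))
D(K(-1 + 0), -10)² = (3 + (-10)² - 2*(-10) - 2*(-4 + (-1 + 0)) - 10*(-4 + (-1 + 0)))² = (3 + 100 + 20 - 2*(-4 - 1) - 10*(-4 - 1))² = (3 + 100 + 20 - 2*(-5) - 10*(-5))² = (3 + 100 + 20 + 10 + 50)² = 183² = 33489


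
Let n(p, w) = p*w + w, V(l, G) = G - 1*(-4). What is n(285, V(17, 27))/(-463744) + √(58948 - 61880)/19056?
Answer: -4433/231872 + I*√733/9528 ≈ -0.019118 + 0.0028415*I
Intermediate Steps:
V(l, G) = 4 + G (V(l, G) = G + 4 = 4 + G)
n(p, w) = w + p*w
n(285, V(17, 27))/(-463744) + √(58948 - 61880)/19056 = ((4 + 27)*(1 + 285))/(-463744) + √(58948 - 61880)/19056 = (31*286)*(-1/463744) + √(-2932)*(1/19056) = 8866*(-1/463744) + (2*I*√733)*(1/19056) = -4433/231872 + I*√733/9528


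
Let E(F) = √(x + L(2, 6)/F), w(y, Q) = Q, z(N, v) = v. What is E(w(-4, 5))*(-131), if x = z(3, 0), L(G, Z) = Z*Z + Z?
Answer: -131*√210/5 ≈ -379.67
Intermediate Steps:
L(G, Z) = Z + Z² (L(G, Z) = Z² + Z = Z + Z²)
x = 0
E(F) = √42*√(1/F) (E(F) = √(0 + (6*(1 + 6))/F) = √(0 + (6*7)/F) = √(0 + 42/F) = √(42/F) = √42*√(1/F))
E(w(-4, 5))*(-131) = (√42*√(1/5))*(-131) = (√42*√(⅕))*(-131) = (√42*(√5/5))*(-131) = (√210/5)*(-131) = -131*√210/5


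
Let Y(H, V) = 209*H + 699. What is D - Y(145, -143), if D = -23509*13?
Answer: -336621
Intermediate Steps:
D = -305617
Y(H, V) = 699 + 209*H
D - Y(145, -143) = -305617 - (699 + 209*145) = -305617 - (699 + 30305) = -305617 - 1*31004 = -305617 - 31004 = -336621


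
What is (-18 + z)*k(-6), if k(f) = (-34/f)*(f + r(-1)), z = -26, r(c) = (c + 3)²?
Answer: 1496/3 ≈ 498.67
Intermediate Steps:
r(c) = (3 + c)²
k(f) = -34*(4 + f)/f (k(f) = (-34/f)*(f + (3 - 1)²) = (-34/f)*(f + 2²) = (-34/f)*(f + 4) = (-34/f)*(4 + f) = -34*(4 + f)/f)
(-18 + z)*k(-6) = (-18 - 26)*(-34 - 136/(-6)) = -44*(-34 - 136*(-⅙)) = -44*(-34 + 68/3) = -44*(-34/3) = 1496/3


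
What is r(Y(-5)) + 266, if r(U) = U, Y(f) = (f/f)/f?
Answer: 1329/5 ≈ 265.80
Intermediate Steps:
Y(f) = 1/f
r(Y(-5)) + 266 = 1/(-5) + 266 = -1/5 + 266 = 1329/5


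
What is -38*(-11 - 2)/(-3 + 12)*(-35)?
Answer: -17290/9 ≈ -1921.1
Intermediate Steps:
-38*(-11 - 2)/(-3 + 12)*(-35) = -(-494)/9*(-35) = -38*(-13/9)*(-35) = (494/9)*(-35) = -17290/9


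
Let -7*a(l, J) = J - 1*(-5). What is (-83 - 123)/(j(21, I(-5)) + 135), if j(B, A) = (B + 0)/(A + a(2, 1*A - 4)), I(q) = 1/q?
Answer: -1133/375 ≈ -3.0213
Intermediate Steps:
a(l, J) = -5/7 - J/7 (a(l, J) = -(J - 1*(-5))/7 = -(J + 5)/7 = -(5 + J)/7 = -5/7 - J/7)
j(B, A) = B/(-⅐ + 6*A/7) (j(B, A) = (B + 0)/(A + (-5/7 - (1*A - 4)/7)) = B/(A + (-5/7 - (A - 4)/7)) = B/(A + (-5/7 - (-4 + A)/7)) = B/(A + (-5/7 + (4/7 - A/7))) = B/(A + (-⅐ - A/7)) = B/(-⅐ + 6*A/7))
(-83 - 123)/(j(21, I(-5)) + 135) = (-83 - 123)/(7*21/(-1 + 6/(-5)) + 135) = -206/(7*21/(-1 + 6*(-⅕)) + 135) = -206/(7*21/(-1 - 6/5) + 135) = -206/(7*21/(-11/5) + 135) = -206/(7*21*(-5/11) + 135) = -206/(-735/11 + 135) = -206/750/11 = -206*11/750 = -1133/375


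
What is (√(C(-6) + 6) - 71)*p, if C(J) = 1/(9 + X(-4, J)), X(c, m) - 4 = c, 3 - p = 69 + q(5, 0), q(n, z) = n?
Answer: 5041 - 71*√55/3 ≈ 4865.5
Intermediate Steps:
p = -71 (p = 3 - (69 + 5) = 3 - 1*74 = 3 - 74 = -71)
X(c, m) = 4 + c
C(J) = ⅑ (C(J) = 1/(9 + (4 - 4)) = 1/(9 + 0) = 1/9 = ⅑)
(√(C(-6) + 6) - 71)*p = (√(⅑ + 6) - 71)*(-71) = (√(55/9) - 71)*(-71) = (√55/3 - 71)*(-71) = (-71 + √55/3)*(-71) = 5041 - 71*√55/3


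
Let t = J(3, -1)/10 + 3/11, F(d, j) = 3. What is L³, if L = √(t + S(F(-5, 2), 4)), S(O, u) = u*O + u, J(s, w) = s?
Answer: 1823*√200530/12100 ≈ 67.467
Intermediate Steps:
S(O, u) = u + O*u (S(O, u) = O*u + u = u + O*u)
t = 63/110 (t = 3/10 + 3/11 = 63/110 ≈ 0.57273)
L = √200530/110 (L = √(63/110 + 4*(1 + 3)) = √(63/110 + 4*4) = √(63/110 + 16) = √(1823/110) = √200530/110 ≈ 4.0710)
L³ = (√200530/110)³ = 1823*√200530/12100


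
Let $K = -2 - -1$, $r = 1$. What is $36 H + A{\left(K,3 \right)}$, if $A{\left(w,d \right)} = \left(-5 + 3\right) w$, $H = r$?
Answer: $38$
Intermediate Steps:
$H = 1$
$K = -1$ ($K = -2 + 1 = -1$)
$A{\left(w,d \right)} = - 2 w$
$36 H + A{\left(K,3 \right)} = 36 \cdot 1 - -2 = 36 + 2 = 38$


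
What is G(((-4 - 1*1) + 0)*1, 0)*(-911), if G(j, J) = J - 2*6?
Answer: 10932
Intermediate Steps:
G(j, J) = -12 + J (G(j, J) = J - 12 = -12 + J)
G(((-4 - 1*1) + 0)*1, 0)*(-911) = (-12 + 0)*(-911) = -12*(-911) = 10932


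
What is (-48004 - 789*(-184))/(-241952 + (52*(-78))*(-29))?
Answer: -24293/31082 ≈ -0.78158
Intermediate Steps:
(-48004 - 789*(-184))/(-241952 + (52*(-78))*(-29)) = (-48004 + 145176)/(-241952 - 4056*(-29)) = 97172/(-241952 + 117624) = 97172/(-124328) = 97172*(-1/124328) = -24293/31082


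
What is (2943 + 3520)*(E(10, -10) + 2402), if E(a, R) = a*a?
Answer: 16170426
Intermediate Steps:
E(a, R) = a²
(2943 + 3520)*(E(10, -10) + 2402) = (2943 + 3520)*(10² + 2402) = 6463*(100 + 2402) = 6463*2502 = 16170426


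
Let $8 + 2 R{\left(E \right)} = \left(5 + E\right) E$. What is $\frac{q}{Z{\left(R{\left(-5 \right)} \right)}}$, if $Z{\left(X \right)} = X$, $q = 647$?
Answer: $- \frac{647}{4} \approx -161.75$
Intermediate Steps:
$R{\left(E \right)} = -4 + \frac{E \left(5 + E\right)}{2}$ ($R{\left(E \right)} = -4 + \frac{\left(5 + E\right) E}{2} = -4 + \frac{E \left(5 + E\right)}{2}$)
$\frac{q}{Z{\left(R{\left(-5 \right)} \right)}} = \frac{647}{-4 + \frac{\left(-5\right)^{2}}{2} + \frac{5}{2} \left(-5\right)} = \frac{647}{-4 + \frac{1}{2} \cdot 25 - \frac{25}{2}} = \frac{647}{-4 + \frac{25}{2} - \frac{25}{2}} = \frac{647}{-4} = 647 \left(- \frac{1}{4}\right) = - \frac{647}{4}$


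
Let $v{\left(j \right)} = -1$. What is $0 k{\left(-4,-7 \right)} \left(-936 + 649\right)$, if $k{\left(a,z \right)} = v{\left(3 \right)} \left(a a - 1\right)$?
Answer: $0$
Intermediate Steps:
$k{\left(a,z \right)} = 1 - a^{2}$ ($k{\left(a,z \right)} = - (a a - 1) = - (a^{2} - 1) = - (-1 + a^{2}) = 1 - a^{2}$)
$0 k{\left(-4,-7 \right)} \left(-936 + 649\right) = 0 \left(1 - \left(-4\right)^{2}\right) \left(-936 + 649\right) = 0 \left(1 - 16\right) \left(-287\right) = 0 \left(-15\right) \left(-287\right) = 0 \left(-287\right) = 0$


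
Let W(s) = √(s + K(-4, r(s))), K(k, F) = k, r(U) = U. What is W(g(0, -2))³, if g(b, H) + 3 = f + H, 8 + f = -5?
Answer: -22*I*√22 ≈ -103.19*I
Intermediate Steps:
f = -13 (f = -8 - 5 = -13)
g(b, H) = -16 + H (g(b, H) = -3 + (-13 + H) = -16 + H)
W(s) = √(-4 + s) (W(s) = √(s - 4) = √(-4 + s))
W(g(0, -2))³ = (√(-4 + (-16 - 2)))³ = (√(-4 - 18))³ = (√(-22))³ = (I*√22)³ = -22*I*√22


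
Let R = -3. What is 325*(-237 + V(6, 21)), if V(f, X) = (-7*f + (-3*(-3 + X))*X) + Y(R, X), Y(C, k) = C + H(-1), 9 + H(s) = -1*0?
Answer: -463125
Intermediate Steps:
H(s) = -9 (H(s) = -9 - 1*0 = -9 + 0 = -9)
Y(C, k) = -9 + C (Y(C, k) = C - 9 = -9 + C)
V(f, X) = -12 - 7*f + X*(9 - 3*X) (V(f, X) = (-7*f + (-3*(-3 + X))*X) + (-9 - 3) = (-7*f + (9 - 3*X)*X) - 12 = (-7*f + X*(9 - 3*X)) - 12 = -12 - 7*f + X*(9 - 3*X))
325*(-237 + V(6, 21)) = 325*(-237 + (-12 - 7*6 - 3*21² + 9*21)) = 325*(-237 + (-12 - 42 - 3*441 + 189)) = 325*(-237 + (-12 - 42 - 1323 + 189)) = 325*(-237 - 1188) = 325*(-1425) = -463125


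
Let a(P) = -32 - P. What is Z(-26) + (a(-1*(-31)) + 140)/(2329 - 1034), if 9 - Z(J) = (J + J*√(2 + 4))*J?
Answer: -123384/185 - 676*√6 ≈ -2322.8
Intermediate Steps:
Z(J) = 9 - J*(J + J*√6) (Z(J) = 9 - (J + J*√(2 + 4))*J = 9 - (J + J*√6)*J = 9 - J*(J + J*√6))
Z(-26) + (a(-1*(-31)) + 140)/(2329 - 1034) = (9 - 1*(-26)² - 1*√6*(-26)²) + ((-32 - (-1)*(-31)) + 140)/(2329 - 1034) = (9 - 1*676 - 1*√6*676) + ((-32 - 1*31) + 140)/1295 = (9 - 676 - 676*√6) + ((-32 - 31) + 140)*(1/1295) = (-667 - 676*√6) + (-63 + 140)*(1/1295) = (-667 - 676*√6) + 77*(1/1295) = (-667 - 676*√6) + 11/185 = -123384/185 - 676*√6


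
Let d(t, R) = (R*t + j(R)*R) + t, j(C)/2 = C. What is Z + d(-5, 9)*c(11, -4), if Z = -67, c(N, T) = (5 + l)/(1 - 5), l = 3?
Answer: -291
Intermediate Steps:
c(N, T) = -2 (c(N, T) = (5 + 3)/(1 - 5) = 8/(-4) = 8*(-¼) = -2)
j(C) = 2*C
d(t, R) = t + 2*R² + R*t (d(t, R) = (R*t + (2*R)*R) + t = (R*t + 2*R²) + t = (2*R² + R*t) + t = t + 2*R² + R*t)
Z + d(-5, 9)*c(11, -4) = -67 + (-5 + 2*9² + 9*(-5))*(-2) = -67 + (-5 + 2*81 - 45)*(-2) = -67 + (-5 + 162 - 45)*(-2) = -67 + 112*(-2) = -67 - 224 = -291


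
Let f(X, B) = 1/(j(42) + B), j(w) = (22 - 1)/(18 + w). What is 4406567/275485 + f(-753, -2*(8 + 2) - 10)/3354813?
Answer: 1252348927267729/78292998709695 ≈ 15.996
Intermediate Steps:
j(w) = 21/(18 + w)
f(X, B) = 1/(7/20 + B) (f(X, B) = 1/(21/(18 + 42) + B) = 1/(21/60 + B) = 1/(21*(1/60) + B) = 1/(7/20 + B))
4406567/275485 + f(-753, -2*(8 + 2) - 10)/3354813 = 4406567/275485 + (20/(7 + 20*(-2*(8 + 2) - 10)))/3354813 = 4406567*(1/275485) + (20/(7 + 20*(-2*10 - 10)))*(1/3354813) = 4406567/275485 + (20/(7 + 20*(-20 - 10)))*(1/3354813) = 4406567/275485 + (20/(7 + 20*(-30)))*(1/3354813) = 4406567/275485 + (20/(7 - 600))*(1/3354813) = 4406567/275485 + (20/(-593))*(1/3354813) = 4406567/275485 + (20*(-1/593))*(1/3354813) = 4406567/275485 - 20/593*1/3354813 = 4406567/275485 - 20/1989404109 = 1252348927267729/78292998709695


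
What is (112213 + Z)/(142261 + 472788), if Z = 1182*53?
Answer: 174859/615049 ≈ 0.28430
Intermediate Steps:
Z = 62646
(112213 + Z)/(142261 + 472788) = (112213 + 62646)/(142261 + 472788) = 174859/615049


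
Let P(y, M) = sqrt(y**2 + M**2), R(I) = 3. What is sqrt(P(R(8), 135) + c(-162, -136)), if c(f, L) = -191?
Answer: sqrt(-191 + 3*sqrt(2026)) ≈ 7.4811*I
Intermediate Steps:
P(y, M) = sqrt(M**2 + y**2)
sqrt(P(R(8), 135) + c(-162, -136)) = sqrt(sqrt(135**2 + 3**2) - 191) = sqrt(sqrt(18225 + 9) - 191) = sqrt(sqrt(18234) - 191) = sqrt(3*sqrt(2026) - 191) = sqrt(-191 + 3*sqrt(2026))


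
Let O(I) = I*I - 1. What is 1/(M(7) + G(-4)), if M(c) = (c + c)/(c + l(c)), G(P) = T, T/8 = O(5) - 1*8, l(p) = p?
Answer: 1/129 ≈ 0.0077519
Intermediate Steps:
O(I) = -1 + I**2 (O(I) = I**2 - 1 = -1 + I**2)
T = 128 (T = 8*((-1 + 5**2) - 1*8) = 8*((-1 + 25) - 8) = 8*(24 - 8) = 8*16 = 128)
G(P) = 128
M(c) = 1 (M(c) = (c + c)/(c + c) = (2*c)/((2*c)) = (2*c)*(1/(2*c)) = 1)
1/(M(7) + G(-4)) = 1/(1 + 128) = 1/129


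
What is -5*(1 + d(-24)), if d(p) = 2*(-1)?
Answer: 5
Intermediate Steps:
d(p) = -2
-5*(1 + d(-24)) = -5*(1 - 2) = -5*(-1) = 5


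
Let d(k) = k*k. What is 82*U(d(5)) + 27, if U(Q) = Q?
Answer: 2077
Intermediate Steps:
d(k) = k²
82*U(d(5)) + 27 = 82*5² + 27 = 82*25 + 27 = 2050 + 27 = 2077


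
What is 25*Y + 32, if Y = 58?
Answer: 1482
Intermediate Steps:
25*Y + 32 = 25*58 + 32 = 1450 + 32 = 1482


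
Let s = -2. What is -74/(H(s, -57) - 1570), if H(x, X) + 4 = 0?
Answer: 37/787 ≈ 0.047014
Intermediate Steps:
H(x, X) = -4 (H(x, X) = -4 + 0 = -4)
-74/(H(s, -57) - 1570) = -74/(-4 - 1570) = -74/(-1574) = -74*(-1/1574) = 37/787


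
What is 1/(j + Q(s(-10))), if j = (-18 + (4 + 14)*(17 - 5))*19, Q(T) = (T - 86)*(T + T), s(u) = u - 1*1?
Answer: 1/5896 ≈ 0.00016961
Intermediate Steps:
s(u) = -1 + u (s(u) = u - 1 = -1 + u)
Q(T) = 2*T*(-86 + T) (Q(T) = (-86 + T)*(2*T) = 2*T*(-86 + T))
j = 3762 (j = (-18 + 18*12)*19 = (-18 + 216)*19 = 198*19 = 3762)
1/(j + Q(s(-10))) = 1/(3762 + 2*(-1 - 10)*(-86 + (-1 - 10))) = 1/(3762 + 2*(-11)*(-86 - 11)) = 1/(3762 + 2*(-11)*(-97)) = 1/(3762 + 2134) = 1/5896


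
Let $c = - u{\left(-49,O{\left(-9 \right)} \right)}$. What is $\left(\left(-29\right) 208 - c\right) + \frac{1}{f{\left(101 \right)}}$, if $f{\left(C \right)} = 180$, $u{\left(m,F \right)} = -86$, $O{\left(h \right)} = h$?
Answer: $- \frac{1101239}{180} \approx -6118.0$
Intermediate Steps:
$c = 86$ ($c = \left(-1\right) \left(-86\right) = 86$)
$\left(\left(-29\right) 208 - c\right) + \frac{1}{f{\left(101 \right)}} = \left(\left(-29\right) 208 - 86\right) + \frac{1}{180} = \left(-6032 - 86\right) + \frac{1}{180} = -6118 + \frac{1}{180} = - \frac{1101239}{180}$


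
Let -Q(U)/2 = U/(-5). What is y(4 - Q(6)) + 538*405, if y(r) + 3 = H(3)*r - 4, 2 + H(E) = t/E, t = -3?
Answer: 1089391/5 ≈ 2.1788e+5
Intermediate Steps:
H(E) = -2 - 3/E
Q(U) = 2*U/5 (Q(U) = -2*U/(-5) = -2*U*(-1)/5 = -(-2)*U/5 = 2*U/5)
y(r) = -7 - 3*r (y(r) = -3 + ((-2 - 3/3)*r - 4) = -3 + ((-2 - 3*1/3)*r - 4) = -3 + ((-2 - 1)*r - 4) = -3 + (-3*r - 4) = -3 + (-4 - 3*r) = -7 - 3*r)
y(4 - Q(6)) + 538*405 = (-7 - 3*(4 - 2*6/5)) + 538*405 = (-7 - 3*(4 - 1*12/5)) + 217890 = (-7 - 3*(4 - 12/5)) + 217890 = (-7 - 3*8/5) + 217890 = (-7 - 24/5) + 217890 = -59/5 + 217890 = 1089391/5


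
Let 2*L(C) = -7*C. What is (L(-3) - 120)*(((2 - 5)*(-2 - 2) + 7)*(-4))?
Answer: 8322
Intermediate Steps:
L(C) = -7*C/2 (L(C) = (-7*C)/2 = -7*C/2)
(L(-3) - 120)*(((2 - 5)*(-2 - 2) + 7)*(-4)) = (-7/2*(-3) - 120)*(((2 - 5)*(-2 - 2) + 7)*(-4)) = (21/2 - 120)*((-3*(-4) + 7)*(-4)) = -219*(12 + 7)*(-4)/2 = -4161*(-4)/2 = -219/2*(-76) = 8322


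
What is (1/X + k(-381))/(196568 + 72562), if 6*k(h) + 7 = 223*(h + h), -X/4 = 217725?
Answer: -24665774951/234385317000 ≈ -0.10524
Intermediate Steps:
X = -870900 (X = -4*217725 = -870900)
k(h) = -7/6 + 223*h/3 (k(h) = -7/6 + (223*(h + h))/6 = -7/6 + (223*(2*h))/6 = -7/6 + (446*h)/6 = -7/6 + 223*h/3)
(1/X + k(-381))/(196568 + 72562) = (1/(-870900) + (-7/6 + (223/3)*(-381)))/(196568 + 72562) = (-1/870900 + (-7/6 - 28321))/269130 = (-1/870900 - 169933/6)*(1/269130) = -24665774951/870900*1/269130 = -24665774951/234385317000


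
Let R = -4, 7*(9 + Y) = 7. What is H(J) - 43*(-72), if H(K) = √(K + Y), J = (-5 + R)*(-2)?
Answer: 3096 + √10 ≈ 3099.2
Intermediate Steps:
Y = -8 (Y = -9 + (⅐)*7 = -9 + 1 = -8)
J = 18 (J = (-5 - 4)*(-2) = -9*(-2) = 18)
H(K) = √(-8 + K) (H(K) = √(K - 8) = √(-8 + K))
H(J) - 43*(-72) = √(-8 + 18) - 43*(-72) = √10 + 3096 = 3096 + √10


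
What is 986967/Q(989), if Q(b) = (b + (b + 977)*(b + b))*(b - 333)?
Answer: 109663/283518608 ≈ 0.00038679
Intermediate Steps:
Q(b) = (-333 + b)*(b + 2*b*(977 + b)) (Q(b) = (b + (977 + b)*(2*b))*(-333 + b) = (b + 2*b*(977 + b))*(-333 + b) = (-333 + b)*(b + 2*b*(977 + b)))
986967/Q(989) = 986967/((989*(-651015 + 2*989² + 1289*989))) = 986967/((989*(-651015 + 2*978121 + 1274821))) = 986967/((989*(-651015 + 1956242 + 1274821))) = 986967/((989*2580048)) = 986967/2551667472 = 986967*(1/2551667472) = 109663/283518608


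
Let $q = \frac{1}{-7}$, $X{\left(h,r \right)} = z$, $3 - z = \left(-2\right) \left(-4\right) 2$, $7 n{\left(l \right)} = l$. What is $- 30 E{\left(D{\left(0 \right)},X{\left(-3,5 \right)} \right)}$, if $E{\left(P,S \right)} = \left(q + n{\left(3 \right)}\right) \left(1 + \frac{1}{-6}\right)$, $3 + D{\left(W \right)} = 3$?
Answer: $- \frac{50}{7} \approx -7.1429$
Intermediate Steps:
$D{\left(W \right)} = 0$ ($D{\left(W \right)} = -3 + 3 = 0$)
$n{\left(l \right)} = \frac{l}{7}$
$z = -13$ ($z = 3 - \left(-2\right) \left(-4\right) 2 = 3 - 8 \cdot 2 = 3 - 16 = -13$)
$X{\left(h,r \right)} = -13$
$q = - \frac{1}{7} \approx -0.14286$
$E{\left(P,S \right)} = \frac{5}{21}$ ($E{\left(P,S \right)} = \left(- \frac{1}{7} + \frac{1}{7} \cdot 3\right) \left(1 + \frac{1}{-6}\right) = \left(- \frac{1}{7} + \frac{3}{7}\right) \left(1 - \frac{1}{6}\right) = \frac{2}{7} \cdot \frac{5}{6} = \frac{5}{21}$)
$- 30 E{\left(D{\left(0 \right)},X{\left(-3,5 \right)} \right)} = \left(-30\right) \frac{5}{21} = - \frac{50}{7}$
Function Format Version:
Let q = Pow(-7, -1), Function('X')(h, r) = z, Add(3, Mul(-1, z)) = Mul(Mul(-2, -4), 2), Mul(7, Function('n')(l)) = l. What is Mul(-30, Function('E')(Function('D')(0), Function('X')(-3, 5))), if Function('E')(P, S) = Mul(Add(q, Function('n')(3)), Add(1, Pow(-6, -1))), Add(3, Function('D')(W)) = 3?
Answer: Rational(-50, 7) ≈ -7.1429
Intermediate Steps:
Function('D')(W) = 0 (Function('D')(W) = Add(-3, 3) = 0)
Function('n')(l) = Mul(Rational(1, 7), l)
z = -13 (z = Add(3, Mul(-1, Mul(Mul(-2, -4), 2))) = Add(3, Mul(-1, Mul(8, 2))) = Add(3, Mul(-1, 16)) = Add(3, -16) = -13)
Function('X')(h, r) = -13
q = Rational(-1, 7) ≈ -0.14286
Function('E')(P, S) = Rational(5, 21) (Function('E')(P, S) = Mul(Add(Rational(-1, 7), Mul(Rational(1, 7), 3)), Add(1, Pow(-6, -1))) = Mul(Add(Rational(-1, 7), Rational(3, 7)), Add(1, Rational(-1, 6))) = Mul(Rational(2, 7), Rational(5, 6)) = Rational(5, 21))
Mul(-30, Function('E')(Function('D')(0), Function('X')(-3, 5))) = Mul(-30, Rational(5, 21)) = Rational(-50, 7)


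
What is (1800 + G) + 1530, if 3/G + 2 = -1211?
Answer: 4039287/1213 ≈ 3330.0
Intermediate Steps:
G = -3/1213 (G = 3/(-2 - 1211) = 3/(-1213) = 3*(-1/1213) = -3/1213 ≈ -0.0024732)
(1800 + G) + 1530 = (1800 - 3/1213) + 1530 = 2183397/1213 + 1530 = 4039287/1213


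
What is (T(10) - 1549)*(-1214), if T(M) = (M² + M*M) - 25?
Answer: 1668036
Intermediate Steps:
T(M) = -25 + 2*M² (T(M) = (M² + M²) - 25 = 2*M² - 25 = -25 + 2*M²)
(T(10) - 1549)*(-1214) = ((-25 + 2*10²) - 1549)*(-1214) = ((-25 + 2*100) - 1549)*(-1214) = ((-25 + 200) - 1549)*(-1214) = (175 - 1549)*(-1214) = -1374*(-1214) = 1668036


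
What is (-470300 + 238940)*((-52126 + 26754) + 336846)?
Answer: -72062624640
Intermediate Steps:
(-470300 + 238940)*((-52126 + 26754) + 336846) = -231360*(-25372 + 336846) = -231360*311474 = -72062624640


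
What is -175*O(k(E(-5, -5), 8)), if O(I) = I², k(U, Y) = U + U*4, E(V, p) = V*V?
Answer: -2734375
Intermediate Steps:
E(V, p) = V²
k(U, Y) = 5*U (k(U, Y) = U + 4*U = 5*U)
-175*O(k(E(-5, -5), 8)) = -175*(5*(-5)²)² = -175*(5*25)² = -175*125² = -175*15625 = -2734375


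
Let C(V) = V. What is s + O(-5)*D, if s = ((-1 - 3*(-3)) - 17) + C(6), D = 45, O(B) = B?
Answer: -228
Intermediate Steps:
s = -3 (s = ((-1 - 3*(-3)) - 17) + 6 = ((-1 + 9) - 17) + 6 = (8 - 17) + 6 = -9 + 6 = -3)
s + O(-5)*D = -3 - 5*45 = -3 - 225 = -228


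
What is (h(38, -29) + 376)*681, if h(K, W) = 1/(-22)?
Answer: 5632551/22 ≈ 2.5603e+5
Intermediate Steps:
h(K, W) = -1/22
(h(38, -29) + 376)*681 = (-1/22 + 376)*681 = (8271/22)*681 = 5632551/22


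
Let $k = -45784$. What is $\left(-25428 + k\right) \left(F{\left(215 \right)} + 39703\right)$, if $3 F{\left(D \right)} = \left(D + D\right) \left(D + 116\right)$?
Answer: $- \frac{18617594068}{3} \approx -6.2059 \cdot 10^{9}$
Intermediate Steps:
$F{\left(D \right)} = \frac{2 D \left(116 + D\right)}{3}$ ($F{\left(D \right)} = \frac{\left(D + D\right) \left(D + 116\right)}{3} = \frac{2 D \left(116 + D\right)}{3}$)
$\left(-25428 + k\right) \left(F{\left(215 \right)} + 39703\right) = \left(-25428 - 45784\right) \left(\frac{2}{3} \cdot 215 \left(116 + 215\right) + 39703\right) = - 71212 \left(\frac{2}{3} \cdot 215 \cdot 331 + 39703\right) = - 71212 \left(\frac{142330}{3} + 39703\right) = \left(-71212\right) \frac{261439}{3} = - \frac{18617594068}{3}$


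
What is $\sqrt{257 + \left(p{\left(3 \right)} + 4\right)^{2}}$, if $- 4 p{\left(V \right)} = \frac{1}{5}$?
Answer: $\frac{\sqrt{109041}}{20} \approx 16.511$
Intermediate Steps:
$p{\left(V \right)} = - \frac{1}{20}$ ($p{\left(V \right)} = - \frac{1}{4 \cdot 5} = \left(- \frac{1}{4}\right) \frac{1}{5} = - \frac{1}{20}$)
$\sqrt{257 + \left(p{\left(3 \right)} + 4\right)^{2}} = \sqrt{257 + \left(- \frac{1}{20} + 4\right)^{2}} = \sqrt{257 + \left(\frac{79}{20}\right)^{2}} = \sqrt{257 + \frac{6241}{400}} = \sqrt{\frac{109041}{400}} = \frac{\sqrt{109041}}{20}$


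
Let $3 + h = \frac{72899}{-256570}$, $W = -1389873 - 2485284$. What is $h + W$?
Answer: $- \frac{994249874099}{256570} \approx -3.8752 \cdot 10^{6}$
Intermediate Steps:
$W = -3875157$
$h = - \frac{842609}{256570}$ ($h = -3 + \frac{72899}{-256570} = -3 + 72899 \left(- \frac{1}{256570}\right) = -3 - \frac{72899}{256570} = - \frac{842609}{256570} \approx -3.2841$)
$h + W = - \frac{842609}{256570} - 3875157 = - \frac{994249874099}{256570}$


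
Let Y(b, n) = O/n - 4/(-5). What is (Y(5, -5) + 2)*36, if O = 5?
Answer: 324/5 ≈ 64.800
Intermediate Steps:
Y(b, n) = ⅘ + 5/n (Y(b, n) = 5/n - 4/(-5) = 5/n - 4*(-⅕) = 5/n + ⅘ = ⅘ + 5/n)
(Y(5, -5) + 2)*36 = ((⅘ + 5/(-5)) + 2)*36 = ((⅘ + 5*(-⅕)) + 2)*36 = ((⅘ - 1) + 2)*36 = (-⅕ + 2)*36 = (9/5)*36 = 324/5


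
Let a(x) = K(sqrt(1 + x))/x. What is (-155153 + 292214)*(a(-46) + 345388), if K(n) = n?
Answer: 47339224668 - 411183*I*sqrt(5)/46 ≈ 4.7339e+10 - 19988.0*I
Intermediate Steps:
a(x) = sqrt(1 + x)/x
(-155153 + 292214)*(a(-46) + 345388) = (-155153 + 292214)*(sqrt(1 - 46)/(-46) + 345388) = 137061*(-3*I*sqrt(5)/46 + 345388) = 137061*(345388 - 3*I*sqrt(5)/46) = 47339224668 - 411183*I*sqrt(5)/46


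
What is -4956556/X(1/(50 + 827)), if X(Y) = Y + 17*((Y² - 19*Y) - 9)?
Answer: 1906115479862/58979557 ≈ 32318.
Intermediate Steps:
X(Y) = -153 - 322*Y + 17*Y² (X(Y) = Y + 17*(-9 + Y² - 19*Y) = Y + (-153 - 323*Y + 17*Y²) = -153 - 322*Y + 17*Y²)
-4956556/X(1/(50 + 827)) = -4956556/(-153 - 322/(50 + 827) + 17*(1/(50 + 827))²) = -4956556/(-153 - 322/877 + 17*(1/877)²) = -4956556/(-153 - 322*1/877 + 17*(1/877)²) = -4956556/(-153 - 322/877 + 17*(1/769129)) = -4956556/(-153 - 322/877 + 17/769129) = -4956556/(-117959114/769129) = -4956556*(-769129/117959114) = 1906115479862/58979557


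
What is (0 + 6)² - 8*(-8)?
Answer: 100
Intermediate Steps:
(0 + 6)² - 8*(-8) = 6² + 64 = 36 + 64 = 100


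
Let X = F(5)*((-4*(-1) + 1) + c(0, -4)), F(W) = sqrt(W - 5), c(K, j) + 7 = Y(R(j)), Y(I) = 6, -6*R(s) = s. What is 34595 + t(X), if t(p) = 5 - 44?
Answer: 34556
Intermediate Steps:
R(s) = -s/6
c(K, j) = -1 (c(K, j) = -7 + 6 = -1)
F(W) = sqrt(-5 + W)
X = 0 (X = sqrt(-5 + 5)*((-4*(-1) + 1) - 1) = sqrt(0)*((4 + 1) - 1) = 0*(5 - 1) = 0*4 = 0)
t(p) = -39
34595 + t(X) = 34595 - 39 = 34556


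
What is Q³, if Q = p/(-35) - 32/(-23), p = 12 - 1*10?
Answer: 1238833224/521660125 ≈ 2.3748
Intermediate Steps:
p = 2 (p = 12 - 10 = 2)
Q = 1074/805 (Q = 2/(-35) - 32/(-23) = 2*(-1/35) - 32*(-1/23) = -2/35 + 32/23 = 1074/805 ≈ 1.3342)
Q³ = (1074/805)³ = 1238833224/521660125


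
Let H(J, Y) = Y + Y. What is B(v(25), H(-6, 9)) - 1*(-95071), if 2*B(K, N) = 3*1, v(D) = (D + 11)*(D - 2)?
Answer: 190145/2 ≈ 95073.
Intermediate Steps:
v(D) = (-2 + D)*(11 + D) (v(D) = (11 + D)*(-2 + D) = (-2 + D)*(11 + D))
H(J, Y) = 2*Y
B(K, N) = 3/2 (B(K, N) = (3*1)/2 = (½)*3 = 3/2)
B(v(25), H(-6, 9)) - 1*(-95071) = 3/2 - 1*(-95071) = 3/2 + 95071 = 190145/2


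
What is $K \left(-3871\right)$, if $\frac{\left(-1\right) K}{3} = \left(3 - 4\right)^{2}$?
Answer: $11613$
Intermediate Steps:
$K = -3$ ($K = - 3 \left(3 - 4\right)^{2} = - 3 \left(-1\right)^{2} = \left(-3\right) 1 = -3$)
$K \left(-3871\right) = \left(-3\right) \left(-3871\right) = 11613$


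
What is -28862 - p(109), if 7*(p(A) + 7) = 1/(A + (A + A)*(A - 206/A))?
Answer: -4738366116/164213 ≈ -28855.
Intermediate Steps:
p(A) = -7 + 1/(7*(A + 2*A*(A - 206/A))) (p(A) = -7 + 1/(7*(A + (A + A)*(A - 206/A))) = -7 + 1/(7*(A + (2*A)*(A - 206/A))) = -7 + 1/(7*(A + 2*A*(A - 206/A))))
-28862 - p(109) = -28862 - (20189 - 98*109² - 49*109)/(7*(-412 + 109 + 2*109²)) = -28862 - (20189 - 98*11881 - 5341)/(7*(-412 + 109 + 2*11881)) = -28862 - (20189 - 1164338 - 5341)/(7*(-412 + 109 + 23762)) = -28862 - (-1149490)/(7*23459) = -28862 - 1*(-1149490/164213) = -28862 + 1149490/164213 = -4738366116/164213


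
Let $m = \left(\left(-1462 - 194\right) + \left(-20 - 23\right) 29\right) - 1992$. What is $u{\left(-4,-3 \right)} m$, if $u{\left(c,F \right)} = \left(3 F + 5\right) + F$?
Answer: $34265$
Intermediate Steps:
$u{\left(c,F \right)} = 5 + 4 F$ ($u{\left(c,F \right)} = \left(5 + 3 F\right) + F = 5 + 4 F$)
$m = -4895$ ($m = \left(-1656 - 1247\right) - 1992 = -2903 - 1992 = -4895$)
$u{\left(-4,-3 \right)} m = \left(5 + 4 \left(-3\right)\right) \left(-4895\right) = \left(5 - 12\right) \left(-4895\right) = \left(-7\right) \left(-4895\right) = 34265$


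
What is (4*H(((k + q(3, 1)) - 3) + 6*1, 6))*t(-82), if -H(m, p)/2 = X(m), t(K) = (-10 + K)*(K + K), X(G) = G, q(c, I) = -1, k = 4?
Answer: -724224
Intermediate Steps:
t(K) = 2*K*(-10 + K) (t(K) = (-10 + K)*(2*K) = 2*K*(-10 + K))
H(m, p) = -2*m
(4*H(((k + q(3, 1)) - 3) + 6*1, 6))*t(-82) = (4*(-2*(((4 - 1) - 3) + 6*1)))*(2*(-82)*(-10 - 82)) = (4*(-2*((3 - 3) + 6)))*(2*(-82)*(-92)) = (4*(-2*(0 + 6)))*15088 = (4*(-2*6))*15088 = (4*(-12))*15088 = -48*15088 = -724224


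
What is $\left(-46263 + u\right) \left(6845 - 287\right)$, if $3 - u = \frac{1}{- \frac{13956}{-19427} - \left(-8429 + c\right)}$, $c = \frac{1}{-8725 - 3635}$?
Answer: $- \frac{614064969619170396120}{2024124777467} \approx -3.0337 \cdot 10^{8}$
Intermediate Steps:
$c = - \frac{1}{12360}$ ($c = \frac{1}{-12360} = - \frac{1}{12360} \approx -8.0906 \cdot 10^{-5}$)
$u = \frac{6072134214681}{2024124777467}$ ($u = 3 - \frac{1}{- \frac{13956}{-19427} + \left(8429 - - \frac{1}{12360}\right)} = 3 - \frac{1}{\left(-13956\right) \left(- \frac{1}{19427}\right) + \left(8429 + \frac{1}{12360}\right)} = 3 - \frac{1}{\frac{13956}{19427} + \frac{104182441}{12360}} = 3 - \frac{1}{\frac{2024124777467}{240117720}} = 3 - \frac{240117720}{2024124777467} = \frac{6072134214681}{2024124777467} \approx 2.9999$)
$\left(-46263 + u\right) \left(6845 - 287\right) = \left(-46263 + \frac{6072134214681}{2024124777467}\right) \left(6845 - 287\right) = \left(- \frac{93636012445741140}{2024124777467}\right) 6558 = - \frac{614064969619170396120}{2024124777467}$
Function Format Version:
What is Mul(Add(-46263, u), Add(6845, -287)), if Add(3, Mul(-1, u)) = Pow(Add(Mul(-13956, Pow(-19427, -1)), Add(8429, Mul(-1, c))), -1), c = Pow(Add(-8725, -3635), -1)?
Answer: Rational(-614064969619170396120, 2024124777467) ≈ -3.0337e+8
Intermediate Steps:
c = Rational(-1, 12360) (c = Pow(-12360, -1) = Rational(-1, 12360) ≈ -8.0906e-5)
u = Rational(6072134214681, 2024124777467) (u = Add(3, Mul(-1, Pow(Add(Mul(-13956, Pow(-19427, -1)), Add(8429, Mul(-1, Rational(-1, 12360)))), -1))) = Add(3, Mul(-1, Pow(Add(Mul(-13956, Rational(-1, 19427)), Add(8429, Rational(1, 12360))), -1))) = Add(3, Mul(-1, Pow(Add(Rational(13956, 19427), Rational(104182441, 12360)), -1))) = Add(3, Mul(-1, Pow(Rational(2024124777467, 240117720), -1))) = Add(3, Mul(-1, Rational(240117720, 2024124777467))) = Add(3, Rational(-240117720, 2024124777467)) = Rational(6072134214681, 2024124777467) ≈ 2.9999)
Mul(Add(-46263, u), Add(6845, -287)) = Mul(Add(-46263, Rational(6072134214681, 2024124777467)), Add(6845, -287)) = Mul(Rational(-93636012445741140, 2024124777467), 6558) = Rational(-614064969619170396120, 2024124777467)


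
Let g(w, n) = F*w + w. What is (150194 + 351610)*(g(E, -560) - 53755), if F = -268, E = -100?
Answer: -13576307220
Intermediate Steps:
g(w, n) = -267*w (g(w, n) = -268*w + w = -267*w)
(150194 + 351610)*(g(E, -560) - 53755) = (150194 + 351610)*(-267*(-100) - 53755) = 501804*(26700 - 53755) = 501804*(-27055) = -13576307220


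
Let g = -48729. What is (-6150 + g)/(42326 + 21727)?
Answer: -1663/1941 ≈ -0.85678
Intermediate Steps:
(-6150 + g)/(42326 + 21727) = (-6150 - 48729)/(42326 + 21727) = -54879/64053 = -54879*1/64053 = -1663/1941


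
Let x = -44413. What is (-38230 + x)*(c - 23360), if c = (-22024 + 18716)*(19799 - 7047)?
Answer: 3488111117568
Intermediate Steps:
c = -42183616 (c = -3308*12752 = -42183616)
(-38230 + x)*(c - 23360) = (-38230 - 44413)*(-42183616 - 23360) = -82643*(-42206976) = 3488111117568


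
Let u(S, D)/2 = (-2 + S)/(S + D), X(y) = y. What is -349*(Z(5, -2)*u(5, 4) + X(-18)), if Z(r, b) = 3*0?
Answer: 6282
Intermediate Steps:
Z(r, b) = 0
u(S, D) = 2*(-2 + S)/(D + S) (u(S, D) = 2*((-2 + S)/(S + D)) = 2*((-2 + S)/(D + S)) = 2*(-2 + S)/(D + S))
-349*(Z(5, -2)*u(5, 4) + X(-18)) = -349*(0*(2*(-2 + 5)/(4 + 5)) - 18) = -349*(0*(2*3/9) - 18) = -349*(0*(2*(1/9)*3) - 18) = -349*(0*(2/3) - 18) = -349*(0 - 18) = -349*(-18) = 6282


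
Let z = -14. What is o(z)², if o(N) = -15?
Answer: 225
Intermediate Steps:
o(z)² = (-15)² = 225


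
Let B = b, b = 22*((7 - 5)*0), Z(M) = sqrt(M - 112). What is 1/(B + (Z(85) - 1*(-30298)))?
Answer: 30298/917968831 - 3*I*sqrt(3)/917968831 ≈ 3.3005e-5 - 5.6605e-9*I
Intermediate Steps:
Z(M) = sqrt(-112 + M)
b = 0 (b = 22*(2*0) = 22*0 = 0)
B = 0
1/(B + (Z(85) - 1*(-30298))) = 1/(0 + (sqrt(-112 + 85) - 1*(-30298))) = 1/(0 + (sqrt(-27) + 30298)) = 1/(0 + (3*I*sqrt(3) + 30298)) = 1/(0 + (30298 + 3*I*sqrt(3))) = 1/(30298 + 3*I*sqrt(3))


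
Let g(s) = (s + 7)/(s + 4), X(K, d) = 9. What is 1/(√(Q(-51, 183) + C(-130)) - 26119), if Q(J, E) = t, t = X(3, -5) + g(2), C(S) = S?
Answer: -52238/1364404561 - I*√478/1364404561 ≈ -3.8286e-5 - 1.6024e-8*I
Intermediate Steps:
g(s) = (7 + s)/(4 + s)
t = 21/2 (t = 9 + (7 + 2)/(4 + 2) = 9 + 9/6 = 9 + (⅙)*9 = 9 + 3/2 = 21/2 ≈ 10.500)
Q(J, E) = 21/2
1/(√(Q(-51, 183) + C(-130)) - 26119) = 1/(√(21/2 - 130) - 26119) = 1/(√(-239/2) - 26119) = 1/(I*√478/2 - 26119) = 1/(-26119 + I*√478/2)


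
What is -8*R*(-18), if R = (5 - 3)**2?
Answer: 576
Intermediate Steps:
R = 4 (R = 2**2 = 4)
-8*R*(-18) = -8*4*(-18) = -32*(-18) = 576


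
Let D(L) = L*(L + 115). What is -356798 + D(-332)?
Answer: -284754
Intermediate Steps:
D(L) = L*(115 + L)
-356798 + D(-332) = -356798 - 332*(115 - 332) = -356798 - 332*(-217) = -356798 + 72044 = -284754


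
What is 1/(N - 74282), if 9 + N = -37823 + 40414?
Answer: -1/71700 ≈ -1.3947e-5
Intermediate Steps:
N = 2582 (N = -9 + (-37823 + 40414) = -9 + 2591 = 2582)
1/(N - 74282) = 1/(2582 - 74282) = 1/(-71700) = -1/71700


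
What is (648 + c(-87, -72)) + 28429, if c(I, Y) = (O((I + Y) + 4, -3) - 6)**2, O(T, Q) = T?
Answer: 54998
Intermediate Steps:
c(I, Y) = (-2 + I + Y)**2 (c(I, Y) = (((I + Y) + 4) - 6)**2 = ((4 + I + Y) - 6)**2 = (-2 + I + Y)**2)
(648 + c(-87, -72)) + 28429 = (648 + (-2 - 87 - 72)**2) + 28429 = (648 + (-161)**2) + 28429 = (648 + 25921) + 28429 = 26569 + 28429 = 54998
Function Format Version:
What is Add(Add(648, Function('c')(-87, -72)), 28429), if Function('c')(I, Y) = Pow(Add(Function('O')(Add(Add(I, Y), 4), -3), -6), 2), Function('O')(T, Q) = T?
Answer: 54998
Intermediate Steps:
Function('c')(I, Y) = Pow(Add(-2, I, Y), 2) (Function('c')(I, Y) = Pow(Add(Add(Add(I, Y), 4), -6), 2) = Pow(Add(Add(4, I, Y), -6), 2) = Pow(Add(-2, I, Y), 2))
Add(Add(648, Function('c')(-87, -72)), 28429) = Add(Add(648, Pow(Add(-2, -87, -72), 2)), 28429) = Add(Add(648, Pow(-161, 2)), 28429) = Add(Add(648, 25921), 28429) = Add(26569, 28429) = 54998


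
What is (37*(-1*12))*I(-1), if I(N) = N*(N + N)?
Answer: -888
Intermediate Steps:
I(N) = 2*N² (I(N) = N*(2*N) = 2*N²)
(37*(-1*12))*I(-1) = (37*(-1*12))*(2*(-1)²) = (37*(-12))*(2*1) = -444*2 = -888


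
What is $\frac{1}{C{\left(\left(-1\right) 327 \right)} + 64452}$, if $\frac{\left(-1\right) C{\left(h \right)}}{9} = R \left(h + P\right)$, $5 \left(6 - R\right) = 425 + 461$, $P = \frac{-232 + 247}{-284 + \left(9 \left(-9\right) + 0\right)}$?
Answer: $- \frac{365}{160400316} \approx -2.2756 \cdot 10^{-6}$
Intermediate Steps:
$P = - \frac{3}{73}$ ($P = \frac{15}{-284 + \left(-81 + 0\right)} = \frac{15}{-284 - 81} = \frac{15}{-365} = 15 \left(- \frac{1}{365}\right) = - \frac{3}{73} \approx -0.041096$)
$R = - \frac{856}{5}$ ($R = 6 - \frac{425 + 461}{5} = 6 - \frac{886}{5} = - \frac{856}{5} \approx -171.2$)
$C{\left(h \right)} = - \frac{23112}{365} + \frac{7704 h}{5}$ ($C{\left(h \right)} = - 9 \left(- \frac{856 \left(h - \frac{3}{73}\right)}{5}\right) = - 9 \left(- \frac{856 \left(- \frac{3}{73} + h\right)}{5}\right) = - 9 \left(\frac{2568}{365} - \frac{856 h}{5}\right) = - \frac{23112}{365} + \frac{7704 h}{5}$)
$\frac{1}{C{\left(\left(-1\right) 327 \right)} + 64452} = \frac{1}{\left(- \frac{23112}{365} + \frac{7704 \left(\left(-1\right) 327\right)}{5}\right) + 64452} = \frac{1}{\left(- \frac{23112}{365} + \frac{7704}{5} \left(-327\right)\right) + 64452} = \frac{1}{\left(- \frac{23112}{365} - \frac{2519208}{5}\right) + 64452} = \frac{1}{- \frac{183925296}{365} + 64452} = \frac{1}{- \frac{160400316}{365}} = - \frac{365}{160400316}$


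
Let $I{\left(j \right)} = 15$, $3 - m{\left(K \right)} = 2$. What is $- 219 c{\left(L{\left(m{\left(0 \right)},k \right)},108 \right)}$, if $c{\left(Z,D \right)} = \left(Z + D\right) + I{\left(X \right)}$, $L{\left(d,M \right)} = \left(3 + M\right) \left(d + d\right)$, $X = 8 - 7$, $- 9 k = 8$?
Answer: $- \frac{83585}{3} \approx -27862.0$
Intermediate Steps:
$k = - \frac{8}{9}$ ($k = \left(- \frac{1}{9}\right) 8 = - \frac{8}{9} \approx -0.88889$)
$m{\left(K \right)} = 1$ ($m{\left(K \right)} = 3 - 2 = 1$)
$X = 1$ ($X = 8 - 7 = 1$)
$L{\left(d,M \right)} = 2 d \left(3 + M\right)$ ($L{\left(d,M \right)} = \left(3 + M\right) 2 d = 2 d \left(3 + M\right)$)
$c{\left(Z,D \right)} = 15 + D + Z$ ($c{\left(Z,D \right)} = \left(Z + D\right) + 15 = \left(D + Z\right) + 15 = 15 + D + Z$)
$- 219 c{\left(L{\left(m{\left(0 \right)},k \right)},108 \right)} = - 219 \left(15 + 108 + 2 \cdot 1 \left(3 - \frac{8}{9}\right)\right) = - 219 \left(15 + 108 + 2 \cdot 1 \cdot \frac{19}{9}\right) = - 219 \left(15 + 108 + \frac{38}{9}\right) = \left(-219\right) \frac{1145}{9} = - \frac{83585}{3}$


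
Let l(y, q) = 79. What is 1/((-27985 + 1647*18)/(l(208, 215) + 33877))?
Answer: 33956/1661 ≈ 20.443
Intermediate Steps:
1/((-27985 + 1647*18)/(l(208, 215) + 33877)) = 1/((-27985 + 1647*18)/(79 + 33877)) = 1/((-27985 + 29646)/33956) = 1/(1661*(1/33956)) = 1/(1661/33956) = 33956/1661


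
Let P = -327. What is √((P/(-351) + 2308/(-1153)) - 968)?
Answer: I*√1959489891203/44967 ≈ 31.13*I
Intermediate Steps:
√((P/(-351) + 2308/(-1153)) - 968) = √((-327/(-351) + 2308/(-1153)) - 968) = √((-327*(-1/351) + 2308*(-1/1153)) - 968) = √((109/117 - 2308/1153) - 968) = √(-144359/134901 - 968) = √(-130728527/134901) = I*√1959489891203/44967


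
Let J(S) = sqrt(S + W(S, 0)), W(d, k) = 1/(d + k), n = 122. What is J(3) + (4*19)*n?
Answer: 9272 + sqrt(30)/3 ≈ 9273.8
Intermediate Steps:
J(S) = sqrt(S + 1/S) (J(S) = sqrt(S + 1/(S + 0)) = sqrt(S + 1/S))
J(3) + (4*19)*n = sqrt(3 + 1/3) + (4*19)*122 = sqrt(3 + 1/3) + 76*122 = sqrt(10/3) + 9272 = sqrt(30)/3 + 9272 = 9272 + sqrt(30)/3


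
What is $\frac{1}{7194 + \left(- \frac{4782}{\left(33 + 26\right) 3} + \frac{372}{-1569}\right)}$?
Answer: $\frac{30857}{221144280} \approx 0.00013953$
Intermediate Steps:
$\frac{1}{7194 + \left(- \frac{4782}{\left(33 + 26\right) 3} + \frac{372}{-1569}\right)} = \frac{1}{7194 + \left(- \frac{4782}{59 \cdot 3} + 372 \left(- \frac{1}{1569}\right)\right)} = \frac{1}{7194 - \left(\frac{124}{523} + \frac{4782}{177}\right)} = \frac{1}{7194 - \frac{840978}{30857}} = \frac{1}{\frac{221144280}{30857}} = \frac{30857}{221144280}$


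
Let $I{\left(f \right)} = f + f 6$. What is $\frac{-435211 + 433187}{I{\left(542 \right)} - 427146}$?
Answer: $\frac{253}{52919} \approx 0.0047809$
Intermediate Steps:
$I{\left(f \right)} = 7 f$ ($I{\left(f \right)} = f + 6 f = 7 f$)
$\frac{-435211 + 433187}{I{\left(542 \right)} - 427146} = \frac{-435211 + 433187}{7 \cdot 542 - 427146} = - \frac{2024}{3794 - 427146} = - \frac{2024}{-423352} = \left(-2024\right) \left(- \frac{1}{423352}\right) = \frac{253}{52919}$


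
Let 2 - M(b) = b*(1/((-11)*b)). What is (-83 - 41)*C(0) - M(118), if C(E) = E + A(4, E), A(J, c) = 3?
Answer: -4115/11 ≈ -374.09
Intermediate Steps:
C(E) = 3 + E (C(E) = E + 3 = 3 + E)
M(b) = 23/11 (M(b) = 2 - b*1/((-11)*b) = 2 - b*(-1/(11*b)) = 2 - 1*(-1/11) = 2 + 1/11 = 23/11)
(-83 - 41)*C(0) - M(118) = (-83 - 41)*(3 + 0) - 1*23/11 = -124*3 - 23/11 = -372 - 23/11 = -4115/11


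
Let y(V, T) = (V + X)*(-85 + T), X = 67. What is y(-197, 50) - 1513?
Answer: 3037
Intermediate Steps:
y(V, T) = (-85 + T)*(67 + V) (y(V, T) = (V + 67)*(-85 + T) = (67 + V)*(-85 + T) = (-85 + T)*(67 + V))
y(-197, 50) - 1513 = (-5695 - 85*(-197) + 67*50 + 50*(-197)) - 1513 = (-5695 + 16745 + 3350 - 9850) - 1513 = 4550 - 1513 = 3037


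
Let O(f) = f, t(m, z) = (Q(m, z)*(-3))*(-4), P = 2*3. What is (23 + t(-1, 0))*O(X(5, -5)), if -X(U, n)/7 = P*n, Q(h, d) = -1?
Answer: 2310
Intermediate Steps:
P = 6
t(m, z) = -12 (t(m, z) = -1*(-3)*(-4) = 3*(-4) = -12)
X(U, n) = -42*n
(23 + t(-1, 0))*O(X(5, -5)) = (23 - 12)*(-42*(-5)) = 11*210 = 2310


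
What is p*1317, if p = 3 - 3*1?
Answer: 0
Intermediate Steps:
p = 0 (p = 3 - 3 = 0)
p*1317 = 0*1317 = 0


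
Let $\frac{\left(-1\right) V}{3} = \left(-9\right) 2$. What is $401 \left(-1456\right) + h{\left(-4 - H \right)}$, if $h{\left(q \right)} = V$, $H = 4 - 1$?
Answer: $-583802$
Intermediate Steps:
$H = 3$ ($H = 4 - 1 = 3$)
$V = 54$ ($V = - 3 \left(\left(-9\right) 2\right) = \left(-3\right) \left(-18\right) = 54$)
$h{\left(q \right)} = 54$
$401 \left(-1456\right) + h{\left(-4 - H \right)} = 401 \left(-1456\right) + 54 = -583856 + 54 = -583802$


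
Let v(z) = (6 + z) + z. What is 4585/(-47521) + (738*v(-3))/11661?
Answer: -4585/47521 ≈ -0.096484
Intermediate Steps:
v(z) = 6 + 2*z
4585/(-47521) + (738*v(-3))/11661 = 4585/(-47521) + (738*(6 + 2*(-3)))/11661 = 4585*(-1/47521) + (738*(6 - 6))*(1/11661) = -4585/47521 + (738*0)*(1/11661) = -4585/47521 + 0*(1/11661) = -4585/47521 + 0 = -4585/47521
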